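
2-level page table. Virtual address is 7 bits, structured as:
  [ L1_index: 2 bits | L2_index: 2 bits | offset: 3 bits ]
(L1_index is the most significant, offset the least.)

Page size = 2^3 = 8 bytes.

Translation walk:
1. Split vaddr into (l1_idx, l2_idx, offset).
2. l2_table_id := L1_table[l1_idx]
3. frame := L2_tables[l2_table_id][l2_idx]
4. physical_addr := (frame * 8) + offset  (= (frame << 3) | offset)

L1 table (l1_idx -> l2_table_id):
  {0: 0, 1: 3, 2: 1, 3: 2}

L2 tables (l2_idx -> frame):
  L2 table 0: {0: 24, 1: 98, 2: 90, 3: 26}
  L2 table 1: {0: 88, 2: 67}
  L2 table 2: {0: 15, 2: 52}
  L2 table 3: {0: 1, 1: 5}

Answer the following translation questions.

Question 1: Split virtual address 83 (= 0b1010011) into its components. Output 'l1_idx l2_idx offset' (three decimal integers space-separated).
vaddr = 83 = 0b1010011
  top 2 bits -> l1_idx = 2
  next 2 bits -> l2_idx = 2
  bottom 3 bits -> offset = 3

Answer: 2 2 3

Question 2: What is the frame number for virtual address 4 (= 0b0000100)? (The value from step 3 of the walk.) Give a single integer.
Answer: 24

Derivation:
vaddr = 4: l1_idx=0, l2_idx=0
L1[0] = 0; L2[0][0] = 24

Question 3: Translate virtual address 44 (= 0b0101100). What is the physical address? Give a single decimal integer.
vaddr = 44 = 0b0101100
Split: l1_idx=1, l2_idx=1, offset=4
L1[1] = 3
L2[3][1] = 5
paddr = 5 * 8 + 4 = 44

Answer: 44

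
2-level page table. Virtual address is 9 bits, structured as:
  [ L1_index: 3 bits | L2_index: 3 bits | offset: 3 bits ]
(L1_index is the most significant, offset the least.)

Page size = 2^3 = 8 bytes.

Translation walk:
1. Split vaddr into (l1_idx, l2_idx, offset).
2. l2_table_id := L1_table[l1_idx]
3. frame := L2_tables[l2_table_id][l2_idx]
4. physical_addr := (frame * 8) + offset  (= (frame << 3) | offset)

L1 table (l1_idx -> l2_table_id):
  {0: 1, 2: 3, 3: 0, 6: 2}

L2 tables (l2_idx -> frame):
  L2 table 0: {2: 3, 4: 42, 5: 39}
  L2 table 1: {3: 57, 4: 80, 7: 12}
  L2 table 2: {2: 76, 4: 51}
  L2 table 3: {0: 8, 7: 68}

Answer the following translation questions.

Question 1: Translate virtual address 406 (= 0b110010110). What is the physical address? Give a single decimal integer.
Answer: 614

Derivation:
vaddr = 406 = 0b110010110
Split: l1_idx=6, l2_idx=2, offset=6
L1[6] = 2
L2[2][2] = 76
paddr = 76 * 8 + 6 = 614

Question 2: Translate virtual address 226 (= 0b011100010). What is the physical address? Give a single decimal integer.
vaddr = 226 = 0b011100010
Split: l1_idx=3, l2_idx=4, offset=2
L1[3] = 0
L2[0][4] = 42
paddr = 42 * 8 + 2 = 338

Answer: 338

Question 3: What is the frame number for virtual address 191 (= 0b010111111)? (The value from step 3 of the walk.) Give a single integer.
vaddr = 191: l1_idx=2, l2_idx=7
L1[2] = 3; L2[3][7] = 68

Answer: 68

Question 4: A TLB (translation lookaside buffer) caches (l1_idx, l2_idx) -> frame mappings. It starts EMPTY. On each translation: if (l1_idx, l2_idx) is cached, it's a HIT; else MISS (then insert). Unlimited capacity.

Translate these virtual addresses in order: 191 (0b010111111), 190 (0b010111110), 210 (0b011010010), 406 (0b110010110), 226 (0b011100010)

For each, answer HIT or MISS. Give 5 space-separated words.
Answer: MISS HIT MISS MISS MISS

Derivation:
vaddr=191: (2,7) not in TLB -> MISS, insert
vaddr=190: (2,7) in TLB -> HIT
vaddr=210: (3,2) not in TLB -> MISS, insert
vaddr=406: (6,2) not in TLB -> MISS, insert
vaddr=226: (3,4) not in TLB -> MISS, insert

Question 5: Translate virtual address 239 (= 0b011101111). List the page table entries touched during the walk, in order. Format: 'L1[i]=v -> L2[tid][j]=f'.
Answer: L1[3]=0 -> L2[0][5]=39

Derivation:
vaddr = 239 = 0b011101111
Split: l1_idx=3, l2_idx=5, offset=7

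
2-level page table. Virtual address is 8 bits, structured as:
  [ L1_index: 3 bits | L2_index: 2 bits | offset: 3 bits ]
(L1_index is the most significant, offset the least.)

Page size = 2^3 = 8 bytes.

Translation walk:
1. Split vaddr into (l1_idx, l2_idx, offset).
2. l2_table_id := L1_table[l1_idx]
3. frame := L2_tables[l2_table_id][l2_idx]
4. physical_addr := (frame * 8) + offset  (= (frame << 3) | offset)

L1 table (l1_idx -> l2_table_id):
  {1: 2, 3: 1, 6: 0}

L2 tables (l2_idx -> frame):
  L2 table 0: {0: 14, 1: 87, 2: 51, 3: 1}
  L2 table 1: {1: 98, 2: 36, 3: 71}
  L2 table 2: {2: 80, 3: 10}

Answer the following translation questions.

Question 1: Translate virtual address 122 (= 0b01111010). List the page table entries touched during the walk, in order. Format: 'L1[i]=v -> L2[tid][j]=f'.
Answer: L1[3]=1 -> L2[1][3]=71

Derivation:
vaddr = 122 = 0b01111010
Split: l1_idx=3, l2_idx=3, offset=2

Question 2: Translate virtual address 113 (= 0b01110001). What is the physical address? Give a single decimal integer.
vaddr = 113 = 0b01110001
Split: l1_idx=3, l2_idx=2, offset=1
L1[3] = 1
L2[1][2] = 36
paddr = 36 * 8 + 1 = 289

Answer: 289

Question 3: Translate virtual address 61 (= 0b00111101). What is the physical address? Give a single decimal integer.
Answer: 85

Derivation:
vaddr = 61 = 0b00111101
Split: l1_idx=1, l2_idx=3, offset=5
L1[1] = 2
L2[2][3] = 10
paddr = 10 * 8 + 5 = 85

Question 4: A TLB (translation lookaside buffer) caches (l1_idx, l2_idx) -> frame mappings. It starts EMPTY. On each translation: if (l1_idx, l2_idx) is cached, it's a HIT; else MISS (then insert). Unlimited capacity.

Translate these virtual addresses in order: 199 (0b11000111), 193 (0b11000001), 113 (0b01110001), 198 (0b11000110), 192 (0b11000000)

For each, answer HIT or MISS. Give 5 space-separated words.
Answer: MISS HIT MISS HIT HIT

Derivation:
vaddr=199: (6,0) not in TLB -> MISS, insert
vaddr=193: (6,0) in TLB -> HIT
vaddr=113: (3,2) not in TLB -> MISS, insert
vaddr=198: (6,0) in TLB -> HIT
vaddr=192: (6,0) in TLB -> HIT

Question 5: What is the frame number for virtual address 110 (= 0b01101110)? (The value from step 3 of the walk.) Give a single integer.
Answer: 98

Derivation:
vaddr = 110: l1_idx=3, l2_idx=1
L1[3] = 1; L2[1][1] = 98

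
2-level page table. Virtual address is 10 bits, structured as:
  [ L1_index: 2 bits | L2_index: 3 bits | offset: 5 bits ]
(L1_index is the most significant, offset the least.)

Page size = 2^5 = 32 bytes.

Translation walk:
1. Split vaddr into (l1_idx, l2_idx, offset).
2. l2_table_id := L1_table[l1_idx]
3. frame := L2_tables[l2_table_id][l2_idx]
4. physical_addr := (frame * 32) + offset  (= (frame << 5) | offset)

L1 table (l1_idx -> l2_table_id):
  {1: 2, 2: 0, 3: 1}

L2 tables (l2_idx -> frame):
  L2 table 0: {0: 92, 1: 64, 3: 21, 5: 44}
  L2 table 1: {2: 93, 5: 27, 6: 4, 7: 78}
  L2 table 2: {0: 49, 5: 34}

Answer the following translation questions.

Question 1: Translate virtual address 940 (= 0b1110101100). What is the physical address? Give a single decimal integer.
vaddr = 940 = 0b1110101100
Split: l1_idx=3, l2_idx=5, offset=12
L1[3] = 1
L2[1][5] = 27
paddr = 27 * 32 + 12 = 876

Answer: 876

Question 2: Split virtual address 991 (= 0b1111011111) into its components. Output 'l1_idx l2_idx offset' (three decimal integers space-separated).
Answer: 3 6 31

Derivation:
vaddr = 991 = 0b1111011111
  top 2 bits -> l1_idx = 3
  next 3 bits -> l2_idx = 6
  bottom 5 bits -> offset = 31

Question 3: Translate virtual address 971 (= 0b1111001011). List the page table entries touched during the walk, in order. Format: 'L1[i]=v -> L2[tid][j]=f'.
Answer: L1[3]=1 -> L2[1][6]=4

Derivation:
vaddr = 971 = 0b1111001011
Split: l1_idx=3, l2_idx=6, offset=11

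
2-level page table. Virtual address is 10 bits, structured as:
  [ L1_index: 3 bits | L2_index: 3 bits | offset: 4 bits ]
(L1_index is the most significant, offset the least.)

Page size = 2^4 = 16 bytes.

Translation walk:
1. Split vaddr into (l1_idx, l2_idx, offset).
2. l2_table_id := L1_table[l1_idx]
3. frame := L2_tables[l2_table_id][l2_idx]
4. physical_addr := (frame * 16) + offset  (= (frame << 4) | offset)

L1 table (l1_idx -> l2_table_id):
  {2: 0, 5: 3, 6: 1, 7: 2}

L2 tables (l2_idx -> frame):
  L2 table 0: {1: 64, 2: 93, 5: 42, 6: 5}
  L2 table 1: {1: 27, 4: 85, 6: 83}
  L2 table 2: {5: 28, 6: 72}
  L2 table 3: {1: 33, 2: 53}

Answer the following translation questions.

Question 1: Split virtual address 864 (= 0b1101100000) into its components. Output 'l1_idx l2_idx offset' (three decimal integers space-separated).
vaddr = 864 = 0b1101100000
  top 3 bits -> l1_idx = 6
  next 3 bits -> l2_idx = 6
  bottom 4 bits -> offset = 0

Answer: 6 6 0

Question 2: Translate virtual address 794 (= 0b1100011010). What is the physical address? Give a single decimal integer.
vaddr = 794 = 0b1100011010
Split: l1_idx=6, l2_idx=1, offset=10
L1[6] = 1
L2[1][1] = 27
paddr = 27 * 16 + 10 = 442

Answer: 442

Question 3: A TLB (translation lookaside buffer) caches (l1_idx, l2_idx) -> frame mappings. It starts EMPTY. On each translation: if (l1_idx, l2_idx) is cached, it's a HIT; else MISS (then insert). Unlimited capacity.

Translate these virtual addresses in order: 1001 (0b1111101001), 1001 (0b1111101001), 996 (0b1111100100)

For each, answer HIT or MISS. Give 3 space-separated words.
vaddr=1001: (7,6) not in TLB -> MISS, insert
vaddr=1001: (7,6) in TLB -> HIT
vaddr=996: (7,6) in TLB -> HIT

Answer: MISS HIT HIT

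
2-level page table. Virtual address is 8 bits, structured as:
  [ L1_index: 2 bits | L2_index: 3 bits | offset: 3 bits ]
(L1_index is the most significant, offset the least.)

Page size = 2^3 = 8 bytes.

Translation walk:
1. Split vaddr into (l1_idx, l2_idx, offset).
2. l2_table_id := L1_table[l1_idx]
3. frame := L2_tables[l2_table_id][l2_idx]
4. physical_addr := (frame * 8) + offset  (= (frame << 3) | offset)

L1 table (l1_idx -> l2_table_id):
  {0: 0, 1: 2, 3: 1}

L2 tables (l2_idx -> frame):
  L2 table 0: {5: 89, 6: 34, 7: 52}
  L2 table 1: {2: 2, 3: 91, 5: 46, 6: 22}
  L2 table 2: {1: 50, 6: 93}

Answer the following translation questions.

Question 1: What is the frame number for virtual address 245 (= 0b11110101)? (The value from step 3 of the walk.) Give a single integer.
vaddr = 245: l1_idx=3, l2_idx=6
L1[3] = 1; L2[1][6] = 22

Answer: 22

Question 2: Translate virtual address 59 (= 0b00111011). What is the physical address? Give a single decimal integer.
vaddr = 59 = 0b00111011
Split: l1_idx=0, l2_idx=7, offset=3
L1[0] = 0
L2[0][7] = 52
paddr = 52 * 8 + 3 = 419

Answer: 419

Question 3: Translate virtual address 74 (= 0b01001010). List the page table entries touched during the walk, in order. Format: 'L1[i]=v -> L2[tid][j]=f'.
vaddr = 74 = 0b01001010
Split: l1_idx=1, l2_idx=1, offset=2

Answer: L1[1]=2 -> L2[2][1]=50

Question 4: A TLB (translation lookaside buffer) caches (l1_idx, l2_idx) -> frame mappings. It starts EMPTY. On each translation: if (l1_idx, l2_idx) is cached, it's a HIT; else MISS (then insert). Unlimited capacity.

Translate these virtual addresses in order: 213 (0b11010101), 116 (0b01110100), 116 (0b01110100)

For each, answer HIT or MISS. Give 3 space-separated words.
vaddr=213: (3,2) not in TLB -> MISS, insert
vaddr=116: (1,6) not in TLB -> MISS, insert
vaddr=116: (1,6) in TLB -> HIT

Answer: MISS MISS HIT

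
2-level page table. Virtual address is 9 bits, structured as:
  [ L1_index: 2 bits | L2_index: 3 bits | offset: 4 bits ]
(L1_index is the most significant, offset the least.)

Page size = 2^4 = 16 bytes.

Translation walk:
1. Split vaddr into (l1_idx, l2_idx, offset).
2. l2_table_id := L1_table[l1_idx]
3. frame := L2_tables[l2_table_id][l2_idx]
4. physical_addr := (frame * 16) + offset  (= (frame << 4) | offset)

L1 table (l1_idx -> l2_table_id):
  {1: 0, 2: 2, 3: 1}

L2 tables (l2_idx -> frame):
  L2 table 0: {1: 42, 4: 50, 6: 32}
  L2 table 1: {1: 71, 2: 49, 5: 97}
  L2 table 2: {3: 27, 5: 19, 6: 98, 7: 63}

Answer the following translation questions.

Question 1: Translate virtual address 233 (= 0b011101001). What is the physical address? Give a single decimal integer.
Answer: 521

Derivation:
vaddr = 233 = 0b011101001
Split: l1_idx=1, l2_idx=6, offset=9
L1[1] = 0
L2[0][6] = 32
paddr = 32 * 16 + 9 = 521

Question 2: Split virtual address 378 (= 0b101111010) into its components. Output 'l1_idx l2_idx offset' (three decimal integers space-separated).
vaddr = 378 = 0b101111010
  top 2 bits -> l1_idx = 2
  next 3 bits -> l2_idx = 7
  bottom 4 bits -> offset = 10

Answer: 2 7 10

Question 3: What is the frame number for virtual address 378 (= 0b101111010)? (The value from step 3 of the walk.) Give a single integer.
Answer: 63

Derivation:
vaddr = 378: l1_idx=2, l2_idx=7
L1[2] = 2; L2[2][7] = 63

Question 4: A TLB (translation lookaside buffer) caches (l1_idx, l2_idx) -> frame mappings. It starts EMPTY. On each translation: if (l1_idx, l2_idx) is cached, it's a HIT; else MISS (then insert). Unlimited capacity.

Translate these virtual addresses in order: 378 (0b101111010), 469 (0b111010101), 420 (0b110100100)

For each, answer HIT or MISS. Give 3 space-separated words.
vaddr=378: (2,7) not in TLB -> MISS, insert
vaddr=469: (3,5) not in TLB -> MISS, insert
vaddr=420: (3,2) not in TLB -> MISS, insert

Answer: MISS MISS MISS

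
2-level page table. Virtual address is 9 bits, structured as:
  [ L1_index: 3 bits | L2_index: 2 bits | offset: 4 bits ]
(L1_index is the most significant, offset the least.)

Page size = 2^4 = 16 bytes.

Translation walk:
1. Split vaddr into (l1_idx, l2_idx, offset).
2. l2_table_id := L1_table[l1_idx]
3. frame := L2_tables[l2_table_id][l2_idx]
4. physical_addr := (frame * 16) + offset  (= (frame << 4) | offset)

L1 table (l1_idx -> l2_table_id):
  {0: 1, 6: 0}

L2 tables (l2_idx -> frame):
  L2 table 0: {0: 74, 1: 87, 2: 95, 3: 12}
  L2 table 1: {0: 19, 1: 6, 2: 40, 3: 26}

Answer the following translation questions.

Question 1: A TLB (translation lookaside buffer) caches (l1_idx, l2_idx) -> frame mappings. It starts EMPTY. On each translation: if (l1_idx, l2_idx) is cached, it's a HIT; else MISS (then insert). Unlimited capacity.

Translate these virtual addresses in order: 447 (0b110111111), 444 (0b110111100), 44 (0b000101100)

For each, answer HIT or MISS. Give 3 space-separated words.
vaddr=447: (6,3) not in TLB -> MISS, insert
vaddr=444: (6,3) in TLB -> HIT
vaddr=44: (0,2) not in TLB -> MISS, insert

Answer: MISS HIT MISS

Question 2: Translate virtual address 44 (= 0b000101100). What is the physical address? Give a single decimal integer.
vaddr = 44 = 0b000101100
Split: l1_idx=0, l2_idx=2, offset=12
L1[0] = 1
L2[1][2] = 40
paddr = 40 * 16 + 12 = 652

Answer: 652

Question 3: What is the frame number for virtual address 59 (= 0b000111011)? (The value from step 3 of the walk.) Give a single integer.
Answer: 26

Derivation:
vaddr = 59: l1_idx=0, l2_idx=3
L1[0] = 1; L2[1][3] = 26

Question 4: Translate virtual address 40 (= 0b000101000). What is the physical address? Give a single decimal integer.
Answer: 648

Derivation:
vaddr = 40 = 0b000101000
Split: l1_idx=0, l2_idx=2, offset=8
L1[0] = 1
L2[1][2] = 40
paddr = 40 * 16 + 8 = 648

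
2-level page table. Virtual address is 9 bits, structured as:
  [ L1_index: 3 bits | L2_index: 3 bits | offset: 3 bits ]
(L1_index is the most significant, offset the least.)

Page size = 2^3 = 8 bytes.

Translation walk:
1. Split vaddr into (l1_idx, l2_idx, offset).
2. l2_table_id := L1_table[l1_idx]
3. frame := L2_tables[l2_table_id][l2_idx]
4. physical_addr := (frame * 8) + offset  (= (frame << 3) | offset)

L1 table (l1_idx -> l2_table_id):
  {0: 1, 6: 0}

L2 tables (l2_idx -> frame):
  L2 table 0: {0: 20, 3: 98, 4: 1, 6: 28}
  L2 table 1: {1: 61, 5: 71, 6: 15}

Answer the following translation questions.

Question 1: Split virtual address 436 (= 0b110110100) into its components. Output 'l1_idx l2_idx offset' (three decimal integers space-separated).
Answer: 6 6 4

Derivation:
vaddr = 436 = 0b110110100
  top 3 bits -> l1_idx = 6
  next 3 bits -> l2_idx = 6
  bottom 3 bits -> offset = 4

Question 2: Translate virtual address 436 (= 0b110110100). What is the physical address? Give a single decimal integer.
vaddr = 436 = 0b110110100
Split: l1_idx=6, l2_idx=6, offset=4
L1[6] = 0
L2[0][6] = 28
paddr = 28 * 8 + 4 = 228

Answer: 228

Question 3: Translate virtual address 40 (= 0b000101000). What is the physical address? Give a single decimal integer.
Answer: 568

Derivation:
vaddr = 40 = 0b000101000
Split: l1_idx=0, l2_idx=5, offset=0
L1[0] = 1
L2[1][5] = 71
paddr = 71 * 8 + 0 = 568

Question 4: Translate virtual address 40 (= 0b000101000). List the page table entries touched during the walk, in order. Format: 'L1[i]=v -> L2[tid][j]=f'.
Answer: L1[0]=1 -> L2[1][5]=71

Derivation:
vaddr = 40 = 0b000101000
Split: l1_idx=0, l2_idx=5, offset=0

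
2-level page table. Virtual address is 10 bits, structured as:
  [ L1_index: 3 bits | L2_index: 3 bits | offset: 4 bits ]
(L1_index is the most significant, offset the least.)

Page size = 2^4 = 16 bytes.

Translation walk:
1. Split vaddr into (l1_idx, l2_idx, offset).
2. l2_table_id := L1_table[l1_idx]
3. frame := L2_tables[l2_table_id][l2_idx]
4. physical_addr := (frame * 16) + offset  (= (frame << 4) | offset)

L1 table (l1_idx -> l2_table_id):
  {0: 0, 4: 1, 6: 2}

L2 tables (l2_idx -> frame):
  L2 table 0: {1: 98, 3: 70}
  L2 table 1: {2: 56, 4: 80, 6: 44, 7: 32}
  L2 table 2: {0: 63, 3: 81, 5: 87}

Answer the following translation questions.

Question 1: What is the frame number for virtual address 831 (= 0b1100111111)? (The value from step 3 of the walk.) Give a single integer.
vaddr = 831: l1_idx=6, l2_idx=3
L1[6] = 2; L2[2][3] = 81

Answer: 81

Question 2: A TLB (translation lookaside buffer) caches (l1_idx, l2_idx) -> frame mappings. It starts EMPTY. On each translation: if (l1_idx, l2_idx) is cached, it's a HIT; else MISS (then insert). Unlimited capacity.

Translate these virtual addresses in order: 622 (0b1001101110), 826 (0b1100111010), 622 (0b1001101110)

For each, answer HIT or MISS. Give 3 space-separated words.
vaddr=622: (4,6) not in TLB -> MISS, insert
vaddr=826: (6,3) not in TLB -> MISS, insert
vaddr=622: (4,6) in TLB -> HIT

Answer: MISS MISS HIT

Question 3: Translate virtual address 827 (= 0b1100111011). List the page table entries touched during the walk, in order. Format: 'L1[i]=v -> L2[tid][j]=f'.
vaddr = 827 = 0b1100111011
Split: l1_idx=6, l2_idx=3, offset=11

Answer: L1[6]=2 -> L2[2][3]=81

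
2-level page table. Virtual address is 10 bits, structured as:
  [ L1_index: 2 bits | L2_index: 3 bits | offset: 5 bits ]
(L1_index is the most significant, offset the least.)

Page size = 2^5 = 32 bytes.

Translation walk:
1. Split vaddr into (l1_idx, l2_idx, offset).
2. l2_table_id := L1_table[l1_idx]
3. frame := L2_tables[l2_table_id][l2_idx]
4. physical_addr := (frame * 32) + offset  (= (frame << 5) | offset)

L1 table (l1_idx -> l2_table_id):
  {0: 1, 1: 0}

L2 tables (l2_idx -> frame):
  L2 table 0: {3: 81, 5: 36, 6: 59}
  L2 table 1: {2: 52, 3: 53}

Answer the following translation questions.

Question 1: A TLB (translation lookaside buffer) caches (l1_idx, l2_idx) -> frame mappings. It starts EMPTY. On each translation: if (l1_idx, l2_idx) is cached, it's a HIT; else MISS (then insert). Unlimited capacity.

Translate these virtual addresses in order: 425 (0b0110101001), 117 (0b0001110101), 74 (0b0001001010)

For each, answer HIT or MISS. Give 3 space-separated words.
Answer: MISS MISS MISS

Derivation:
vaddr=425: (1,5) not in TLB -> MISS, insert
vaddr=117: (0,3) not in TLB -> MISS, insert
vaddr=74: (0,2) not in TLB -> MISS, insert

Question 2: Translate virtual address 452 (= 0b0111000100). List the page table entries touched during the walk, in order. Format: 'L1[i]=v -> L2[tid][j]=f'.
Answer: L1[1]=0 -> L2[0][6]=59

Derivation:
vaddr = 452 = 0b0111000100
Split: l1_idx=1, l2_idx=6, offset=4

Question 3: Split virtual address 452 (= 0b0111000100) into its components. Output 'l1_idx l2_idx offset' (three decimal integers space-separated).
Answer: 1 6 4

Derivation:
vaddr = 452 = 0b0111000100
  top 2 bits -> l1_idx = 1
  next 3 bits -> l2_idx = 6
  bottom 5 bits -> offset = 4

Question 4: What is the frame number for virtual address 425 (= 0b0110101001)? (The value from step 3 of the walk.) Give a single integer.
Answer: 36

Derivation:
vaddr = 425: l1_idx=1, l2_idx=5
L1[1] = 0; L2[0][5] = 36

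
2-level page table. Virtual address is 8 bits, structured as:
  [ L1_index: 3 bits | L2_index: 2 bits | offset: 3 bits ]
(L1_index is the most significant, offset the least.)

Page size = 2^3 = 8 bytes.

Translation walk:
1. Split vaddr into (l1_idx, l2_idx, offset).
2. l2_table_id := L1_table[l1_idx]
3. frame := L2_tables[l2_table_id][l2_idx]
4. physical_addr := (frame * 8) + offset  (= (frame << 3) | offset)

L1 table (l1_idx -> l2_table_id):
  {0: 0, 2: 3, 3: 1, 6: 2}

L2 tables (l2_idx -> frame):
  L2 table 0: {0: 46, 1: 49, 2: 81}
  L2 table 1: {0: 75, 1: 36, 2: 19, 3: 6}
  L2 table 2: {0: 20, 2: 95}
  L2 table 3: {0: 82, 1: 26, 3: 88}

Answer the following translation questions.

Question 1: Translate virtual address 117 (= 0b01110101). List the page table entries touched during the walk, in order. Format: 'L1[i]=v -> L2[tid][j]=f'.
Answer: L1[3]=1 -> L2[1][2]=19

Derivation:
vaddr = 117 = 0b01110101
Split: l1_idx=3, l2_idx=2, offset=5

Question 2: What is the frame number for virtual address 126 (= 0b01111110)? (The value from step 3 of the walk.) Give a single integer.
vaddr = 126: l1_idx=3, l2_idx=3
L1[3] = 1; L2[1][3] = 6

Answer: 6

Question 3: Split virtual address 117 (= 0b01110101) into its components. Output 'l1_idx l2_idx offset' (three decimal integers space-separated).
Answer: 3 2 5

Derivation:
vaddr = 117 = 0b01110101
  top 3 bits -> l1_idx = 3
  next 2 bits -> l2_idx = 2
  bottom 3 bits -> offset = 5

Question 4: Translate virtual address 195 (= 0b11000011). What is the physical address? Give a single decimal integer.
Answer: 163

Derivation:
vaddr = 195 = 0b11000011
Split: l1_idx=6, l2_idx=0, offset=3
L1[6] = 2
L2[2][0] = 20
paddr = 20 * 8 + 3 = 163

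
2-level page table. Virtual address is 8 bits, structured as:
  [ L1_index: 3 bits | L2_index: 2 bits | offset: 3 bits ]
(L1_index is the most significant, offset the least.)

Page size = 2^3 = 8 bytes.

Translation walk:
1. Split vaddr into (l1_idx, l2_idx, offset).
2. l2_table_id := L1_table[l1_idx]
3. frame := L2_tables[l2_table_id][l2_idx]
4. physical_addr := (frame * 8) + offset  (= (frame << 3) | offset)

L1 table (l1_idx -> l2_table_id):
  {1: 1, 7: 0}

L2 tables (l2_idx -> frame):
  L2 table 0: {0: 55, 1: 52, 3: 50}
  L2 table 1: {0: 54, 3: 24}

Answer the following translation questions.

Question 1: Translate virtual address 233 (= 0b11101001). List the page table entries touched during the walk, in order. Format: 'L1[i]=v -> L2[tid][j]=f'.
Answer: L1[7]=0 -> L2[0][1]=52

Derivation:
vaddr = 233 = 0b11101001
Split: l1_idx=7, l2_idx=1, offset=1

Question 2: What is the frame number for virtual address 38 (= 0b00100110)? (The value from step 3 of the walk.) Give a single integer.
vaddr = 38: l1_idx=1, l2_idx=0
L1[1] = 1; L2[1][0] = 54

Answer: 54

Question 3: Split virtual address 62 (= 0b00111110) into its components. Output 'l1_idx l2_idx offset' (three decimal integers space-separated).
Answer: 1 3 6

Derivation:
vaddr = 62 = 0b00111110
  top 3 bits -> l1_idx = 1
  next 2 bits -> l2_idx = 3
  bottom 3 bits -> offset = 6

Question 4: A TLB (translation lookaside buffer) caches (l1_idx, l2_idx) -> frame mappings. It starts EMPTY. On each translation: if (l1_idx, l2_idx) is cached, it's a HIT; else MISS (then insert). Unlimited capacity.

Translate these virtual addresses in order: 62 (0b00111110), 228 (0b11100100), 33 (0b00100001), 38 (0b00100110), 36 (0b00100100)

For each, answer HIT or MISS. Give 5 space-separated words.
vaddr=62: (1,3) not in TLB -> MISS, insert
vaddr=228: (7,0) not in TLB -> MISS, insert
vaddr=33: (1,0) not in TLB -> MISS, insert
vaddr=38: (1,0) in TLB -> HIT
vaddr=36: (1,0) in TLB -> HIT

Answer: MISS MISS MISS HIT HIT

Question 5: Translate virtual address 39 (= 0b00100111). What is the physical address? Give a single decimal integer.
Answer: 439

Derivation:
vaddr = 39 = 0b00100111
Split: l1_idx=1, l2_idx=0, offset=7
L1[1] = 1
L2[1][0] = 54
paddr = 54 * 8 + 7 = 439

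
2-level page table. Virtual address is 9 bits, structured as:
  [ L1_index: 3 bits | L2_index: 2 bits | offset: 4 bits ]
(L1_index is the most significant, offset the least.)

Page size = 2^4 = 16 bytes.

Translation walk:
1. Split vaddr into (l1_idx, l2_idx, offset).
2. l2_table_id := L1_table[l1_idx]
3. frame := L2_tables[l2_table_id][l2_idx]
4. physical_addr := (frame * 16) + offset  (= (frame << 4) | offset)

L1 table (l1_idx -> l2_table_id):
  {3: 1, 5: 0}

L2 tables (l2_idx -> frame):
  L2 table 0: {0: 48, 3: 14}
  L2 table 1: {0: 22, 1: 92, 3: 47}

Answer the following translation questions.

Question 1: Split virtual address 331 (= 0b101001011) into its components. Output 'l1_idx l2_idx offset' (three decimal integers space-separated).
Answer: 5 0 11

Derivation:
vaddr = 331 = 0b101001011
  top 3 bits -> l1_idx = 5
  next 2 bits -> l2_idx = 0
  bottom 4 bits -> offset = 11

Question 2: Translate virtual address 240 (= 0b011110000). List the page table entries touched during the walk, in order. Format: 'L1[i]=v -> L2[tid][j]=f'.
vaddr = 240 = 0b011110000
Split: l1_idx=3, l2_idx=3, offset=0

Answer: L1[3]=1 -> L2[1][3]=47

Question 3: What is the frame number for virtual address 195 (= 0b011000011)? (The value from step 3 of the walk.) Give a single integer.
vaddr = 195: l1_idx=3, l2_idx=0
L1[3] = 1; L2[1][0] = 22

Answer: 22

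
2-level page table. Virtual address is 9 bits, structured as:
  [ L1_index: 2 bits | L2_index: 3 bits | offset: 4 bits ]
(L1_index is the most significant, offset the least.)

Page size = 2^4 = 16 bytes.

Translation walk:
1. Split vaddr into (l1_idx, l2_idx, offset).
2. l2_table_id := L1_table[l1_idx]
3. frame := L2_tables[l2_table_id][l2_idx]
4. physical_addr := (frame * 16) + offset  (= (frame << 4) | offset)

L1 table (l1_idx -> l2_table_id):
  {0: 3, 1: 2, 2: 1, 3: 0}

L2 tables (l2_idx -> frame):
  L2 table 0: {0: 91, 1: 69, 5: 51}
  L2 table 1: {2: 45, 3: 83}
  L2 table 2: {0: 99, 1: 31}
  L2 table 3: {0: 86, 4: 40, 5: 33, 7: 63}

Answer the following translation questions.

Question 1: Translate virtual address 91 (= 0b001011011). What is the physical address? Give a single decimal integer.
Answer: 539

Derivation:
vaddr = 91 = 0b001011011
Split: l1_idx=0, l2_idx=5, offset=11
L1[0] = 3
L2[3][5] = 33
paddr = 33 * 16 + 11 = 539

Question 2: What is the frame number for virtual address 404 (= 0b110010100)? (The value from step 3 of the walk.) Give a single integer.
vaddr = 404: l1_idx=3, l2_idx=1
L1[3] = 0; L2[0][1] = 69

Answer: 69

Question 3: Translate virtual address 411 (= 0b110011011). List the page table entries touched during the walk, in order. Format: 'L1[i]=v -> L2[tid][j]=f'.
vaddr = 411 = 0b110011011
Split: l1_idx=3, l2_idx=1, offset=11

Answer: L1[3]=0 -> L2[0][1]=69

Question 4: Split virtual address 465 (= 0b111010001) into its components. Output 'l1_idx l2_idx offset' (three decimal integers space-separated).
Answer: 3 5 1

Derivation:
vaddr = 465 = 0b111010001
  top 2 bits -> l1_idx = 3
  next 3 bits -> l2_idx = 5
  bottom 4 bits -> offset = 1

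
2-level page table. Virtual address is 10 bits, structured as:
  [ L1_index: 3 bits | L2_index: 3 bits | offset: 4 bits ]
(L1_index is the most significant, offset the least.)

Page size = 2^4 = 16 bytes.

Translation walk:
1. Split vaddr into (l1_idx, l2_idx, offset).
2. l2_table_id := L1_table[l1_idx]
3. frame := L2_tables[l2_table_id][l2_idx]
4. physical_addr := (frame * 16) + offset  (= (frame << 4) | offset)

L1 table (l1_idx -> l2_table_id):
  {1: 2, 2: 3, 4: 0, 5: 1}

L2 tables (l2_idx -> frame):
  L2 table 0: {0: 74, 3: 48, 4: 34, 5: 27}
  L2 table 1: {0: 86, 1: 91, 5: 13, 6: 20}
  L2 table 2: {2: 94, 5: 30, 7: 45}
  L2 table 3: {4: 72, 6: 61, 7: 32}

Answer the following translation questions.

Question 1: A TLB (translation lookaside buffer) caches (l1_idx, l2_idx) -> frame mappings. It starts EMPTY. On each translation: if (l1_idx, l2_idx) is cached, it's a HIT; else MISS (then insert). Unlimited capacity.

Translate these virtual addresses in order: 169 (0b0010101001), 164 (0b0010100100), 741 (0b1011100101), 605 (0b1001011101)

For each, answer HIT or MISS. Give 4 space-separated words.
Answer: MISS HIT MISS MISS

Derivation:
vaddr=169: (1,2) not in TLB -> MISS, insert
vaddr=164: (1,2) in TLB -> HIT
vaddr=741: (5,6) not in TLB -> MISS, insert
vaddr=605: (4,5) not in TLB -> MISS, insert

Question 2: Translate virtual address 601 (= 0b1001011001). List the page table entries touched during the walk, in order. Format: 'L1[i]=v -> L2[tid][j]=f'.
vaddr = 601 = 0b1001011001
Split: l1_idx=4, l2_idx=5, offset=9

Answer: L1[4]=0 -> L2[0][5]=27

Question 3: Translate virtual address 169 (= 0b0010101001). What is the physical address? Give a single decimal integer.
Answer: 1513

Derivation:
vaddr = 169 = 0b0010101001
Split: l1_idx=1, l2_idx=2, offset=9
L1[1] = 2
L2[2][2] = 94
paddr = 94 * 16 + 9 = 1513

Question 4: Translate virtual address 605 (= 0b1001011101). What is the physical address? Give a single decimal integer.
Answer: 445

Derivation:
vaddr = 605 = 0b1001011101
Split: l1_idx=4, l2_idx=5, offset=13
L1[4] = 0
L2[0][5] = 27
paddr = 27 * 16 + 13 = 445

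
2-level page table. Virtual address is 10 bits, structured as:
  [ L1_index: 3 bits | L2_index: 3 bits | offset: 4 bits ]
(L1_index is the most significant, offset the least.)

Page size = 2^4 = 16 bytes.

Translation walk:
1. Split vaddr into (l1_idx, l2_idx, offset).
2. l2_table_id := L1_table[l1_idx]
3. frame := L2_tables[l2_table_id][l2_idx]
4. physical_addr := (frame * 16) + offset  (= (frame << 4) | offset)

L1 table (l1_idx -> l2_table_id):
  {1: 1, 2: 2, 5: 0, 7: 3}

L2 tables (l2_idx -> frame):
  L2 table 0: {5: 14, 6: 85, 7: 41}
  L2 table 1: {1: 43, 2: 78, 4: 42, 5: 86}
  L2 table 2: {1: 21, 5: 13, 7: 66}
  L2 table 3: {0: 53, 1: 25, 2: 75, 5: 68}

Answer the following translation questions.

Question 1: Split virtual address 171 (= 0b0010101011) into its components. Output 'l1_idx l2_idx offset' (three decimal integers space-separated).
vaddr = 171 = 0b0010101011
  top 3 bits -> l1_idx = 1
  next 3 bits -> l2_idx = 2
  bottom 4 bits -> offset = 11

Answer: 1 2 11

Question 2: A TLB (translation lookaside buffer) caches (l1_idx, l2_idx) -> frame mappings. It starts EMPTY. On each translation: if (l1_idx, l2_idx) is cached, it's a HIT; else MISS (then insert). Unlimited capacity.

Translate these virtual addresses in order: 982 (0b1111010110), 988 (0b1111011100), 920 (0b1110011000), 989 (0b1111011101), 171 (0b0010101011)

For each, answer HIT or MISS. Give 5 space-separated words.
vaddr=982: (7,5) not in TLB -> MISS, insert
vaddr=988: (7,5) in TLB -> HIT
vaddr=920: (7,1) not in TLB -> MISS, insert
vaddr=989: (7,5) in TLB -> HIT
vaddr=171: (1,2) not in TLB -> MISS, insert

Answer: MISS HIT MISS HIT MISS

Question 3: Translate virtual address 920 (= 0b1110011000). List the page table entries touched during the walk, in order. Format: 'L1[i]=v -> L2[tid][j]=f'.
vaddr = 920 = 0b1110011000
Split: l1_idx=7, l2_idx=1, offset=8

Answer: L1[7]=3 -> L2[3][1]=25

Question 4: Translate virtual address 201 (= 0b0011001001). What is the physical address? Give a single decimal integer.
Answer: 681

Derivation:
vaddr = 201 = 0b0011001001
Split: l1_idx=1, l2_idx=4, offset=9
L1[1] = 1
L2[1][4] = 42
paddr = 42 * 16 + 9 = 681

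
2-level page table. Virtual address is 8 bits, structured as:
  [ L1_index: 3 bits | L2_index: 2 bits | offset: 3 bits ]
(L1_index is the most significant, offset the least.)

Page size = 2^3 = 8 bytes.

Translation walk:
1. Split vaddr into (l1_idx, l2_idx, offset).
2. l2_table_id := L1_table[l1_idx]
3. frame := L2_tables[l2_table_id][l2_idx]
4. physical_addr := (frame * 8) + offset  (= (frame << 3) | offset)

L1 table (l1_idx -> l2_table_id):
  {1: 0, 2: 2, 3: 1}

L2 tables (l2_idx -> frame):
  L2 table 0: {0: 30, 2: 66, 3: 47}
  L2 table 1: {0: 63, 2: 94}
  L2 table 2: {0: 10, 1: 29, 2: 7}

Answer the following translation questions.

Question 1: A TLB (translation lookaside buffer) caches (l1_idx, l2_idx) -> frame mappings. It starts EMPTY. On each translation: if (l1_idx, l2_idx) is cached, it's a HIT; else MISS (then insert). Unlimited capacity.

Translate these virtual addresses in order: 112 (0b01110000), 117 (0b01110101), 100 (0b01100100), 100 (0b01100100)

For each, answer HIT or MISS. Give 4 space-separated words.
vaddr=112: (3,2) not in TLB -> MISS, insert
vaddr=117: (3,2) in TLB -> HIT
vaddr=100: (3,0) not in TLB -> MISS, insert
vaddr=100: (3,0) in TLB -> HIT

Answer: MISS HIT MISS HIT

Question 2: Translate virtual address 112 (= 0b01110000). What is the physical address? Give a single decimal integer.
Answer: 752

Derivation:
vaddr = 112 = 0b01110000
Split: l1_idx=3, l2_idx=2, offset=0
L1[3] = 1
L2[1][2] = 94
paddr = 94 * 8 + 0 = 752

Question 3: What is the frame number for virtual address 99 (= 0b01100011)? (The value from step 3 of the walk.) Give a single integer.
vaddr = 99: l1_idx=3, l2_idx=0
L1[3] = 1; L2[1][0] = 63

Answer: 63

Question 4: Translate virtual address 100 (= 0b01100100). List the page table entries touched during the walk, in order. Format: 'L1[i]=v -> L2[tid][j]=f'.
Answer: L1[3]=1 -> L2[1][0]=63

Derivation:
vaddr = 100 = 0b01100100
Split: l1_idx=3, l2_idx=0, offset=4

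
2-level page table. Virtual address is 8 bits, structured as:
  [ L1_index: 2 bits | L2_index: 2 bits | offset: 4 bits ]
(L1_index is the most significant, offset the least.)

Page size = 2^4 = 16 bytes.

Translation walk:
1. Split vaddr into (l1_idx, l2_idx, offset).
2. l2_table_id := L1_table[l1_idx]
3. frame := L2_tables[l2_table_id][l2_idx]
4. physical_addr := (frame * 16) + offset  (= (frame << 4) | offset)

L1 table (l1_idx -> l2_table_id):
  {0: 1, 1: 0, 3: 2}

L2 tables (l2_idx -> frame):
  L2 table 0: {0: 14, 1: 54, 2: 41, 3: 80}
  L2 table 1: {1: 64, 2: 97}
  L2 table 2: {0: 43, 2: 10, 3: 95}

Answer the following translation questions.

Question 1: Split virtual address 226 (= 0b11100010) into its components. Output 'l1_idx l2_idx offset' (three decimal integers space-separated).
vaddr = 226 = 0b11100010
  top 2 bits -> l1_idx = 3
  next 2 bits -> l2_idx = 2
  bottom 4 bits -> offset = 2

Answer: 3 2 2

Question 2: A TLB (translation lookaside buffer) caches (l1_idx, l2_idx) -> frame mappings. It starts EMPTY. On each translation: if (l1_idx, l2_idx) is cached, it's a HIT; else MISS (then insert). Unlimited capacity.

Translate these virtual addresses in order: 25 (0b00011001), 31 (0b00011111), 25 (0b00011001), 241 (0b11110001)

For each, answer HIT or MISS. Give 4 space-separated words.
Answer: MISS HIT HIT MISS

Derivation:
vaddr=25: (0,1) not in TLB -> MISS, insert
vaddr=31: (0,1) in TLB -> HIT
vaddr=25: (0,1) in TLB -> HIT
vaddr=241: (3,3) not in TLB -> MISS, insert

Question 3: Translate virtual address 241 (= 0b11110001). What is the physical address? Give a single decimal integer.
vaddr = 241 = 0b11110001
Split: l1_idx=3, l2_idx=3, offset=1
L1[3] = 2
L2[2][3] = 95
paddr = 95 * 16 + 1 = 1521

Answer: 1521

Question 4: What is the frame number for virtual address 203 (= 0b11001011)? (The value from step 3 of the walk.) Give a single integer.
Answer: 43

Derivation:
vaddr = 203: l1_idx=3, l2_idx=0
L1[3] = 2; L2[2][0] = 43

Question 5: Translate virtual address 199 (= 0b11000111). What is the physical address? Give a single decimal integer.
Answer: 695

Derivation:
vaddr = 199 = 0b11000111
Split: l1_idx=3, l2_idx=0, offset=7
L1[3] = 2
L2[2][0] = 43
paddr = 43 * 16 + 7 = 695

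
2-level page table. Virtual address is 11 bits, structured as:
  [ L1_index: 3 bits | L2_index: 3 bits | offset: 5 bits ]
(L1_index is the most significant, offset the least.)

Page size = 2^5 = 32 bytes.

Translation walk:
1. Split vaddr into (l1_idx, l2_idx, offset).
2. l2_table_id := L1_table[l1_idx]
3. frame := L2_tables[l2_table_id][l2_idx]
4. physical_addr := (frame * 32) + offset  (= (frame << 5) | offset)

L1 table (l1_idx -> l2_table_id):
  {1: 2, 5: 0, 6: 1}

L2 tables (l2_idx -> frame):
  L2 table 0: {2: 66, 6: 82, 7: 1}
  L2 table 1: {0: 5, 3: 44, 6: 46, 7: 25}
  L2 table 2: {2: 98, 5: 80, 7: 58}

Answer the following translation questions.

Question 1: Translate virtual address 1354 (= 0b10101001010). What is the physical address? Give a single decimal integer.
Answer: 2122

Derivation:
vaddr = 1354 = 0b10101001010
Split: l1_idx=5, l2_idx=2, offset=10
L1[5] = 0
L2[0][2] = 66
paddr = 66 * 32 + 10 = 2122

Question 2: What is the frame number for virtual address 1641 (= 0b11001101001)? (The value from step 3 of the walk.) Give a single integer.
Answer: 44

Derivation:
vaddr = 1641: l1_idx=6, l2_idx=3
L1[6] = 1; L2[1][3] = 44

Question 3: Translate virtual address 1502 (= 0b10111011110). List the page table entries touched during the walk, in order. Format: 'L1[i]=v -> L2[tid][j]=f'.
Answer: L1[5]=0 -> L2[0][6]=82

Derivation:
vaddr = 1502 = 0b10111011110
Split: l1_idx=5, l2_idx=6, offset=30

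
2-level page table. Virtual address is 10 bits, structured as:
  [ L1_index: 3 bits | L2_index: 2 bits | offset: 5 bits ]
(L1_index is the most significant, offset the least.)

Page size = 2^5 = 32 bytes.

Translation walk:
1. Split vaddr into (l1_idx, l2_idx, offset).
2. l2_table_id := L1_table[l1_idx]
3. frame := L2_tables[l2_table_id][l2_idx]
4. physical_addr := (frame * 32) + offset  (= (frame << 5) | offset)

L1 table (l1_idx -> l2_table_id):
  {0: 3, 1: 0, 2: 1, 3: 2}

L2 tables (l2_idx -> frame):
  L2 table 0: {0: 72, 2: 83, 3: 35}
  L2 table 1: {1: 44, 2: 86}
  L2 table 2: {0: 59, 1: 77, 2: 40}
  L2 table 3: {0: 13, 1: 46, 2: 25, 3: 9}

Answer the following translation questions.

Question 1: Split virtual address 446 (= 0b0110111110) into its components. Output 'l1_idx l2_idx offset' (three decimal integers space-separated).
Answer: 3 1 30

Derivation:
vaddr = 446 = 0b0110111110
  top 3 bits -> l1_idx = 3
  next 2 bits -> l2_idx = 1
  bottom 5 bits -> offset = 30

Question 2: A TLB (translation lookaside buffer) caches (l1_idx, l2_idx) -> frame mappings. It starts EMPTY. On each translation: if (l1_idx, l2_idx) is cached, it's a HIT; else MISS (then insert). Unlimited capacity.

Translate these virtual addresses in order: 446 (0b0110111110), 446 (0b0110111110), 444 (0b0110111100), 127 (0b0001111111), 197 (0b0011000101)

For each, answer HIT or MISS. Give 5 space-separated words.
vaddr=446: (3,1) not in TLB -> MISS, insert
vaddr=446: (3,1) in TLB -> HIT
vaddr=444: (3,1) in TLB -> HIT
vaddr=127: (0,3) not in TLB -> MISS, insert
vaddr=197: (1,2) not in TLB -> MISS, insert

Answer: MISS HIT HIT MISS MISS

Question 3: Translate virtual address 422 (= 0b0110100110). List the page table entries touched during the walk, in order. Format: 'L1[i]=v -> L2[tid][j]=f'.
Answer: L1[3]=2 -> L2[2][1]=77

Derivation:
vaddr = 422 = 0b0110100110
Split: l1_idx=3, l2_idx=1, offset=6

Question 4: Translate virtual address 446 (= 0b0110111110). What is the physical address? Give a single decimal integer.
vaddr = 446 = 0b0110111110
Split: l1_idx=3, l2_idx=1, offset=30
L1[3] = 2
L2[2][1] = 77
paddr = 77 * 32 + 30 = 2494

Answer: 2494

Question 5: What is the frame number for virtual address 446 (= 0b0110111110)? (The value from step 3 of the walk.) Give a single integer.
Answer: 77

Derivation:
vaddr = 446: l1_idx=3, l2_idx=1
L1[3] = 2; L2[2][1] = 77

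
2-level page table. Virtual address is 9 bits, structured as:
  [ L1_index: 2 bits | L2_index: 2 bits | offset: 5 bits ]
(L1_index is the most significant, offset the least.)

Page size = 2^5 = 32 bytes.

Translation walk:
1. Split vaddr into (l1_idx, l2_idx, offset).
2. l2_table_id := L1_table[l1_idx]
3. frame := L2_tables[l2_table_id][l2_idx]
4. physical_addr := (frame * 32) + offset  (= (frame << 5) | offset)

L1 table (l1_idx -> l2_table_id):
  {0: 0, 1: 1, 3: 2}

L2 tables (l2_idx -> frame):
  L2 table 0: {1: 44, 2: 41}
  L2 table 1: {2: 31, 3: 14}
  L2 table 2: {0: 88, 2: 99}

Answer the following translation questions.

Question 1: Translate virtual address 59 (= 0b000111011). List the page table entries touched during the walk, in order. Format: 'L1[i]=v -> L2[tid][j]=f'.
vaddr = 59 = 0b000111011
Split: l1_idx=0, l2_idx=1, offset=27

Answer: L1[0]=0 -> L2[0][1]=44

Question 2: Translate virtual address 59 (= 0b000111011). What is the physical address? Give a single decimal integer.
Answer: 1435

Derivation:
vaddr = 59 = 0b000111011
Split: l1_idx=0, l2_idx=1, offset=27
L1[0] = 0
L2[0][1] = 44
paddr = 44 * 32 + 27 = 1435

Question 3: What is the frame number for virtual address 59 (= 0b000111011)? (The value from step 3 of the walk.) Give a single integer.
vaddr = 59: l1_idx=0, l2_idx=1
L1[0] = 0; L2[0][1] = 44

Answer: 44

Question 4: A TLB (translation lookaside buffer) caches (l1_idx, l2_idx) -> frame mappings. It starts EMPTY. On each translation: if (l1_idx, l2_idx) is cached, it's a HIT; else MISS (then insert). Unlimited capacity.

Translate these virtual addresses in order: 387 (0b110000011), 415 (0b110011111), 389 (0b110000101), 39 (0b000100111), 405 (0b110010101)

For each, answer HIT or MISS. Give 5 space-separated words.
vaddr=387: (3,0) not in TLB -> MISS, insert
vaddr=415: (3,0) in TLB -> HIT
vaddr=389: (3,0) in TLB -> HIT
vaddr=39: (0,1) not in TLB -> MISS, insert
vaddr=405: (3,0) in TLB -> HIT

Answer: MISS HIT HIT MISS HIT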